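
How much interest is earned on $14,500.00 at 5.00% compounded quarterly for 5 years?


Compound interest earned = final amount − principal.
A = P(1 + r/n)^(nt) = $14,500.00 × (1 + 0.05/4)^(4 × 5) = $18,589.54
Interest = A − P = $18,589.54 − $14,500.00 = $4,089.54

Interest = A - P = $4,089.54


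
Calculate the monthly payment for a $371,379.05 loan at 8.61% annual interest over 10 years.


Loan payment formula: PMT = PV × r / (1 − (1 + r)^(−n))
Monthly rate r = 0.0861/12 = 0.007175, n = 120 months
Denominator: 1 − (1 + 0.0861/12)^(−120) = 0.575959
PMT = $371,379.05 × (0.0861/12) / 0.575959
PMT = $4,626.45 per month

PMT = PV × r / (1-(1+r)^(-n)) = $4,626.45/month


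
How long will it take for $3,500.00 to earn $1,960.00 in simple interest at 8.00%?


Rearrange the simple interest formula for t:
I = P × r × t  ⇒  t = I / (P × r)
t = $1,960.00 / ($3,500.00 × 0.08)
t = 7

t = I/(P×r) = 7 years


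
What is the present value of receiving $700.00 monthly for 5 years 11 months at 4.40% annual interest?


Present value of an ordinary annuity: PV = PMT × (1 − (1 + r)^(−n)) / r
Monthly rate r = 0.044/12 ≈ 0.00366667, n = 71
PV = $700.00 × (1 − (1 + 0.044/12)^(−71)) / (0.044/12)
PV = $700.00 × 62.4104495
PV = $43,687.31

PV = PMT × (1-(1+r)^(-n))/r = $43,687.31


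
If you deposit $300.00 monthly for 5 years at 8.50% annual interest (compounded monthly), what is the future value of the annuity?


Future value of an ordinary annuity: FV = PMT × ((1 + r)^n − 1) / r
Monthly rate r = 0.085/12 ≈ 0.00708333, n = 60
FV = $300.00 × ((1 + 0.085/12)^60 − 1) / (0.085/12)
FV = $300.00 × 74.442437
FV = $22,332.73

FV = PMT × ((1+r)^n - 1)/r = $22,332.73


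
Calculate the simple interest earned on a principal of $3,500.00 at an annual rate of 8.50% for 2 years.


Simple interest formula: I = P × r × t
I = $3,500.00 × 0.085 × 2
I = $595.00

I = P × r × t = $595.00


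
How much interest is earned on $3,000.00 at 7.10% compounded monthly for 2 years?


Compound interest earned = final amount − principal.
A = P(1 + r/n)^(nt) = $3,000.00 × (1 + 0.071/12)^(12 × 2) = $3,456.28
Interest = A − P = $3,456.28 − $3,000.00 = $456.28

Interest = A - P = $456.28


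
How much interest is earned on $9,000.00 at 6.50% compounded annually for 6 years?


Compound interest earned = final amount − principal.
A = P(1 + r/n)^(nt) = $9,000.00 × (1 + 0.065/1)^(1 × 6) = $13,132.28
Interest = A − P = $13,132.28 − $9,000.00 = $4,132.28

Interest = A - P = $4,132.28


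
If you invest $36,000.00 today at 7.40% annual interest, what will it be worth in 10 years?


Future value formula: FV = PV × (1 + r)^t
FV = $36,000.00 × (1 + 0.074)^10
FV = $36,000.00 × 2.0419392
FV = $73,509.81

FV = PV × (1 + r)^t = $73,509.81


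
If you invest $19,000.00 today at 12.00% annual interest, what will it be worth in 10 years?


Future value formula: FV = PV × (1 + r)^t
FV = $19,000.00 × (1 + 0.12)^10
FV = $19,000.00 × 3.1058482
FV = $59,011.12

FV = PV × (1 + r)^t = $59,011.12


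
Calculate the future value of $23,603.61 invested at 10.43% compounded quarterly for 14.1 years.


Compound interest formula: A = P(1 + r/n)^(nt)
A = $23,603.61 × (1 + 0.1043/4)^(4 × 14.1)
Growth factor: (1 + 0.1043/4)^56.4 = 4.2707249
A = $23,603.61 × 4.2707249
A = $100,804.52

A = P(1 + r/n)^(nt) = $100,804.52


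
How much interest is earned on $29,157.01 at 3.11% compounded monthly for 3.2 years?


Compound interest earned = final amount − principal.
A = P(1 + r/n)^(nt) = $29,157.01 × (1 + 0.0311/12)^(12 × 3.2) = $32,203.87
Interest = A − P = $32,203.87 − $29,157.01 = $3,046.86

Interest = A - P = $3,046.86


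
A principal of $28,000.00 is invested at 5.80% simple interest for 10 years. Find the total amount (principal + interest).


Total amount formula: A = P(1 + rt) = P + P·r·t
Interest: I = P × r × t = $28,000.00 × 0.058 × 10 = $16,240.00
A = P + I = $28,000.00 + $16,240.00 = $44,240.00

A = P + I = P(1 + rt) = $44,240.00


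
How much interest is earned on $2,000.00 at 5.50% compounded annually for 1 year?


Compound interest earned = final amount − principal.
A = P(1 + r/n)^(nt) = $2,000.00 × (1 + 0.055/1)^(1 × 1) = $2,110.00
Interest = A − P = $2,110.00 − $2,000.00 = $110.00

Interest = A - P = $110.00


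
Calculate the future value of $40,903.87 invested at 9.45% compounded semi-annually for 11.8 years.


Compound interest formula: A = P(1 + r/n)^(nt)
A = $40,903.87 × (1 + 0.0945/2)^(2 × 11.8)
Growth factor: (1 + 0.0945/2)^23.6 = 2.9729576
A = $40,903.87 × 2.9729576
A = $121,605.47

A = P(1 + r/n)^(nt) = $121,605.47


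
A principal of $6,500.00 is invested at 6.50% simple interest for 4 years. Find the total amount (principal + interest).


Total amount formula: A = P(1 + rt) = P + P·r·t
Interest: I = P × r × t = $6,500.00 × 0.065 × 4 = $1,690.00
A = P + I = $6,500.00 + $1,690.00 = $8,190.00

A = P + I = P(1 + rt) = $8,190.00


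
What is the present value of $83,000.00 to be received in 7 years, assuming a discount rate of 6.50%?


Present value formula: PV = FV / (1 + r)^t
PV = $83,000.00 / (1 + 0.065)^7
PV = $83,000.00 / 1.5539865
PV = $53,411.02

PV = FV / (1 + r)^t = $53,411.02


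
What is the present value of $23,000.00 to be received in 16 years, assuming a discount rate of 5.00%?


Present value formula: PV = FV / (1 + r)^t
PV = $23,000.00 / (1 + 0.05)^16
PV = $23,000.00 / 2.182874588
PV = $10,536.57

PV = FV / (1 + r)^t = $10,536.57


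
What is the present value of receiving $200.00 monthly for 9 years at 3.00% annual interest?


Present value of an ordinary annuity: PV = PMT × (1 − (1 + r)^(−n)) / r
Monthly rate r = 0.03/12 = 0.0025, n = 108
PV = $200.00 × (1 − (1 + 0.03/12)^(−108)) / (0.03/12)
PV = $200.00 × 94.545300
PV = $18,909.06

PV = PMT × (1-(1+r)^(-n))/r = $18,909.06


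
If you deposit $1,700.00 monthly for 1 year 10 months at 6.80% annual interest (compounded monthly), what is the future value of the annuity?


Future value of an ordinary annuity: FV = PMT × ((1 + r)^n − 1) / r
Monthly rate r = 0.068/12 ≈ 0.00566667, n = 22
FV = $1,700.00 × ((1 + 0.068/12)^22 − 1) / (0.068/12)
FV = $1,700.00 × 23.359810
FV = $39,711.68

FV = PMT × ((1+r)^n - 1)/r = $39,711.68


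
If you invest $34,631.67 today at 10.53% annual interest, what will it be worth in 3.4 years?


Future value formula: FV = PV × (1 + r)^t
FV = $34,631.67 × (1 + 0.1053)^3.4
FV = $34,631.67 × 1.4055056
FV = $48,675.01

FV = PV × (1 + r)^t = $48,675.01


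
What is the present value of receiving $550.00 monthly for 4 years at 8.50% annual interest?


Present value of an ordinary annuity: PV = PMT × (1 − (1 + r)^(−n)) / r
Monthly rate r = 0.085/12 ≈ 0.00708333, n = 48
PV = $550.00 × (1 − (1 + 0.085/12)^(−48)) / (0.085/12)
PV = $550.00 × 40.570744
PV = $22,313.91

PV = PMT × (1-(1+r)^(-n))/r = $22,313.91


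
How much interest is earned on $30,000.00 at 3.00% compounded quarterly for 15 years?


Compound interest earned = final amount − principal.
A = P(1 + r/n)^(nt) = $30,000.00 × (1 + 0.03/4)^(4 × 15) = $46,970.43
Interest = A − P = $46,970.43 − $30,000.00 = $16,970.43

Interest = A - P = $16,970.43


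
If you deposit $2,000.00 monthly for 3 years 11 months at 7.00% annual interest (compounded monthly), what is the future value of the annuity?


Future value of an ordinary annuity: FV = PMT × ((1 + r)^n − 1) / r
Monthly rate r = 0.07/12 ≈ 0.00583333, n = 47
FV = $2,000.00 × ((1 + 0.07/12)^47 − 1) / (0.07/12)
FV = $2,000.00 × 53.894850
FV = $107,789.70

FV = PMT × ((1+r)^n - 1)/r = $107,789.70


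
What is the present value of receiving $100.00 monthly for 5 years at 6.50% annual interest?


Present value of an ordinary annuity: PV = PMT × (1 − (1 + r)^(−n)) / r
Monthly rate r = 0.065/12 ≈ 0.00541667, n = 60
PV = $100.00 × (1 − (1 + 0.065/12)^(−60)) / (0.065/12)
PV = $100.00 × 51.108680
PV = $5,110.87

PV = PMT × (1-(1+r)^(-n))/r = $5,110.87


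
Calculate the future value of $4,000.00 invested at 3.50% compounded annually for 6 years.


Compound interest formula: A = P(1 + r/n)^(nt)
A = $4,000.00 × (1 + 0.035/1)^(1 × 6)
Growth factor: (1 + 0.035/1)^6 = 1.229255
A = $4,000.00 × 1.229255
A = $4,917.02

A = P(1 + r/n)^(nt) = $4,917.02


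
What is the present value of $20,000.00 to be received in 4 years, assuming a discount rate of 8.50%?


Present value formula: PV = FV / (1 + r)^t
PV = $20,000.00 / (1 + 0.085)^4
PV = $20,000.00 / 1.3858587
PV = $14,431.49

PV = FV / (1 + r)^t = $14,431.49


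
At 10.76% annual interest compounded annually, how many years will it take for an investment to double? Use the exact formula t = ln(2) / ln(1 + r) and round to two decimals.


Doubling condition: (1 + r)^t = 2
Take ln of both sides: t × ln(1 + r) = ln(2)
t = ln(2) / ln(1 + r)
t = 0.693147 / 0.102196
t = 6.78

t = ln(2) / ln(1 + r) = 6.78 years


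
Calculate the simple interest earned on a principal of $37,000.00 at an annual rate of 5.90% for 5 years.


Simple interest formula: I = P × r × t
I = $37,000.00 × 0.059 × 5
I = $10,915.00

I = P × r × t = $10,915.00


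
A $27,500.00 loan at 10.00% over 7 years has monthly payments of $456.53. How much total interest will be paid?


Total paid over the life of the loan = PMT × n.
Total paid = $456.53 × 84 = $38,348.52
Total interest = total paid − principal = $38,348.52 − $27,500.00 = $10,848.52

Total interest = (PMT × n) - PV = $10,848.52


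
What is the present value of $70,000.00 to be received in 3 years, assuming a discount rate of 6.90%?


Present value formula: PV = FV / (1 + r)^t
PV = $70,000.00 / (1 + 0.069)^3
PV = $70,000.00 / 1.2216115
PV = $57,301.36

PV = FV / (1 + r)^t = $57,301.36


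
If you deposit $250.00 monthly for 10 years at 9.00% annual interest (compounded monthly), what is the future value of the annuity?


Future value of an ordinary annuity: FV = PMT × ((1 + r)^n − 1) / r
Monthly rate r = 0.09/12 = 0.0075, n = 120
FV = $250.00 × ((1 + 0.09/12)^120 − 1) / (0.09/12)
FV = $250.00 × 193.514277
FV = $48,378.57

FV = PMT × ((1+r)^n - 1)/r = $48,378.57


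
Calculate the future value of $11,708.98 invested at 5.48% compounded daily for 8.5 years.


Compound interest formula: A = P(1 + r/n)^(nt)
A = $11,708.98 × (1 + 0.0548/365)^(365 × 8.5)
Growth factor: (1 + 0.0548/365)^3102.5 = 1.593233
A = $11,708.98 × 1.593233
A = $18,655.13

A = P(1 + r/n)^(nt) = $18,655.13


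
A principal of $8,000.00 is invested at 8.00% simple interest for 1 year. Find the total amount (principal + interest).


Total amount formula: A = P(1 + rt) = P + P·r·t
Interest: I = P × r × t = $8,000.00 × 0.08 × 1 = $640.00
A = P + I = $8,000.00 + $640.00 = $8,640.00

A = P + I = P(1 + rt) = $8,640.00


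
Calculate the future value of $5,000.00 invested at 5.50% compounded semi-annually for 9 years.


Compound interest formula: A = P(1 + r/n)^(nt)
A = $5,000.00 × (1 + 0.055/2)^(2 × 9)
Growth factor: (1 + 0.055/2)^18 = 1.629570
A = $5,000.00 × 1.629570
A = $8,147.85

A = P(1 + r/n)^(nt) = $8,147.85


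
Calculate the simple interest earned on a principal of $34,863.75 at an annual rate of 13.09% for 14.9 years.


Simple interest formula: I = P × r × t
I = $34,863.75 × 0.1309 × 14.9
I = $67,998.61

I = P × r × t = $67,998.61


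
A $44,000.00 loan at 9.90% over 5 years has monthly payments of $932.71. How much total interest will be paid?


Total paid over the life of the loan = PMT × n.
Total paid = $932.71 × 60 = $55,962.60
Total interest = total paid − principal = $55,962.60 − $44,000.00 = $11,962.60

Total interest = (PMT × n) - PV = $11,962.60


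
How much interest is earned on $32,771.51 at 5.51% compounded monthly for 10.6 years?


Compound interest earned = final amount − principal.
A = P(1 + r/n)^(nt) = $32,771.51 × (1 + 0.0551/12)^(12 × 10.6) = $58,690.78
Interest = A − P = $58,690.78 − $32,771.51 = $25,919.27

Interest = A - P = $25,919.27


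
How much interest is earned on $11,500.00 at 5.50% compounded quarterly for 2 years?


Compound interest earned = final amount − principal.
A = P(1 + r/n)^(nt) = $11,500.00 × (1 + 0.055/4)^(4 × 2) = $12,827.58
Interest = A − P = $12,827.58 − $11,500.00 = $1,327.58

Interest = A - P = $1,327.58


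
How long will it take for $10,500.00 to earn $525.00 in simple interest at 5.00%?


Rearrange the simple interest formula for t:
I = P × r × t  ⇒  t = I / (P × r)
t = $525.00 / ($10,500.00 × 0.05)
t = 1

t = I/(P×r) = 1 year


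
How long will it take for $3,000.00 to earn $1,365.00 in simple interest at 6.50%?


Rearrange the simple interest formula for t:
I = P × r × t  ⇒  t = I / (P × r)
t = $1,365.00 / ($3,000.00 × 0.065)
t = 7

t = I/(P×r) = 7 years


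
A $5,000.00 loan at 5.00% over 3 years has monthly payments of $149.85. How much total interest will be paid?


Total paid over the life of the loan = PMT × n.
Total paid = $149.85 × 36 = $5,394.60
Total interest = total paid − principal = $5,394.60 − $5,000.00 = $394.60

Total interest = (PMT × n) - PV = $394.60


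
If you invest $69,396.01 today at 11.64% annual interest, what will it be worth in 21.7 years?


Future value formula: FV = PV × (1 + r)^t
FV = $69,396.01 × (1 + 0.1164)^21.7
FV = $69,396.01 × 10.906622
FV = $756,876.05

FV = PV × (1 + r)^t = $756,876.05


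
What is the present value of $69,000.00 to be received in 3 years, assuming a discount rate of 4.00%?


Present value formula: PV = FV / (1 + r)^t
PV = $69,000.00 / (1 + 0.04)^3
PV = $69,000.00 / 1.124864
PV = $61,340.75

PV = FV / (1 + r)^t = $61,340.75


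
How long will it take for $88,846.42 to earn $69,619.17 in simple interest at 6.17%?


Rearrange the simple interest formula for t:
I = P × r × t  ⇒  t = I / (P × r)
t = $69,619.17 / ($88,846.42 × 0.0617)
t = 12.7

t = I/(P×r) = 12.7 years


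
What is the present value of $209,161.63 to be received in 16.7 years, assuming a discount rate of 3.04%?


Present value formula: PV = FV / (1 + r)^t
PV = $209,161.63 / (1 + 0.0304)^16.7
PV = $209,161.63 / 1.64891282
PV = $126,848.20

PV = FV / (1 + r)^t = $126,848.20


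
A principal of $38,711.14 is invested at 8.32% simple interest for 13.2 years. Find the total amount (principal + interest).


Total amount formula: A = P(1 + rt) = P + P·r·t
Interest: I = P × r × t = $38,711.14 × 0.0832 × 13.2 = $42,514.12
A = P + I = $38,711.14 + $42,514.12 = $81,225.26

A = P + I = P(1 + rt) = $81,225.26


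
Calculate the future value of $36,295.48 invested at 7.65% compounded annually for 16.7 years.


Compound interest formula: A = P(1 + r/n)^(nt)
A = $36,295.48 × (1 + 0.0765/1)^(1 × 16.7)
Growth factor: (1 + 0.0765/1)^16.7 = 3.4247933
A = $36,295.48 × 3.4247933
A = $124,304.52

A = P(1 + r/n)^(nt) = $124,304.52


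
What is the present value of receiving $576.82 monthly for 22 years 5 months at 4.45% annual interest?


Present value of an ordinary annuity: PV = PMT × (1 − (1 + r)^(−n)) / r
Monthly rate r = 0.0445/12 ≈ 0.00370833, n = 269
PV = $576.82 × (1 − (1 + 0.0445/12)^(−269)) / (0.0445/12)
PV = $576.82 × 170.031646
PV = $98,077.65

PV = PMT × (1-(1+r)^(-n))/r = $98,077.65


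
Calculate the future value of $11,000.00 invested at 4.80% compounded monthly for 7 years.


Compound interest formula: A = P(1 + r/n)^(nt)
A = $11,000.00 × (1 + 0.048/12)^(12 × 7)
Growth factor: (1 + 0.048/12)^84 = 1.3984015
A = $11,000.00 × 1.3984015
A = $15,382.42

A = P(1 + r/n)^(nt) = $15,382.42


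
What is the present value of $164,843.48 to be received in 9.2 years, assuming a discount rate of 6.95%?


Present value formula: PV = FV / (1 + r)^t
PV = $164,843.48 / (1 + 0.0695)^9.2
PV = $164,843.48 / 1.8555098
PV = $88,839.99

PV = FV / (1 + r)^t = $88,839.99


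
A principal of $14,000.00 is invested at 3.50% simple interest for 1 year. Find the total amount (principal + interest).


Total amount formula: A = P(1 + rt) = P + P·r·t
Interest: I = P × r × t = $14,000.00 × 0.035 × 1 = $490.00
A = P + I = $14,000.00 + $490.00 = $14,490.00

A = P + I = P(1 + rt) = $14,490.00


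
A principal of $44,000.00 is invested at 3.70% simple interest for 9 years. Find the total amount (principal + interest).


Total amount formula: A = P(1 + rt) = P + P·r·t
Interest: I = P × r × t = $44,000.00 × 0.037 × 9 = $14,652.00
A = P + I = $44,000.00 + $14,652.00 = $58,652.00

A = P + I = P(1 + rt) = $58,652.00


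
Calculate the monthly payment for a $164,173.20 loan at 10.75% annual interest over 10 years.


Loan payment formula: PMT = PV × r / (1 − (1 + r)^(−n))
Monthly rate r = 0.1075/12 ≈ 0.00895833, n = 120 months
Denominator: 1 − (1 + 0.1075/12)^(−120) = 0.6570647
PMT = $164,173.20 × (0.1075/12) / 0.6570647
PMT = $2,238.32 per month

PMT = PV × r / (1-(1+r)^(-n)) = $2,238.32/month


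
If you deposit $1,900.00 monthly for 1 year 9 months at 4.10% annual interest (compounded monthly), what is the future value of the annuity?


Future value of an ordinary annuity: FV = PMT × ((1 + r)^n − 1) / r
Monthly rate r = 0.041/12 ≈ 0.00341667, n = 21
FV = $1,900.00 × ((1 + 0.041/12)^21 − 1) / (0.041/12)
FV = $1,900.00 × 21.733267
FV = $41,293.21

FV = PMT × ((1+r)^n - 1)/r = $41,293.21


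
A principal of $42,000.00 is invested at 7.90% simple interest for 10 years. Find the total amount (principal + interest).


Total amount formula: A = P(1 + rt) = P + P·r·t
Interest: I = P × r × t = $42,000.00 × 0.079 × 10 = $33,180.00
A = P + I = $42,000.00 + $33,180.00 = $75,180.00

A = P + I = P(1 + rt) = $75,180.00


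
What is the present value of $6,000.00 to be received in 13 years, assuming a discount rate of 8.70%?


Present value formula: PV = FV / (1 + r)^t
PV = $6,000.00 / (1 + 0.087)^13
PV = $6,000.00 / 2.957904
PV = $2,028.46

PV = FV / (1 + r)^t = $2,028.46


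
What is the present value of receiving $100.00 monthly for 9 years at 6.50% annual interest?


Present value of an ordinary annuity: PV = PMT × (1 − (1 + r)^(−n)) / r
Monthly rate r = 0.065/12 ≈ 0.00541667, n = 108
PV = $100.00 × (1 − (1 + 0.065/12)^(−108)) / (0.065/12)
PV = $100.00 × 81.602576
PV = $8,160.26

PV = PMT × (1-(1+r)^(-n))/r = $8,160.26


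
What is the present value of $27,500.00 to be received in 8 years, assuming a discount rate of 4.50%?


Present value formula: PV = FV / (1 + r)^t
PV = $27,500.00 / (1 + 0.045)^8
PV = $27,500.00 / 1.422101
PV = $19,337.59

PV = FV / (1 + r)^t = $19,337.59


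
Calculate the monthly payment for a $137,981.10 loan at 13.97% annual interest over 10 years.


Loan payment formula: PMT = PV × r / (1 − (1 + r)^(−n))
Monthly rate r = 0.1397/12 ≈ 0.01164167, n = 120 months
Denominator: 1 − (1 + 0.1397/12)^(−120) = 0.750658
PMT = $137,981.10 × (0.1397/12) / 0.750658
PMT = $2,139.90 per month

PMT = PV × r / (1-(1+r)^(-n)) = $2,139.90/month


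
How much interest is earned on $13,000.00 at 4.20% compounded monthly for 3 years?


Compound interest earned = final amount − principal.
A = P(1 + r/n)^(nt) = $13,000.00 × (1 + 0.042/12)^(12 × 3) = $14,742.42
Interest = A − P = $14,742.42 − $13,000.00 = $1,742.42

Interest = A - P = $1,742.42


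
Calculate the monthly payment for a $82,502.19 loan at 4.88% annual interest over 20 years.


Loan payment formula: PMT = PV × r / (1 − (1 + r)^(−n))
Monthly rate r = 0.0488/12 ≈ 0.00406667, n = 240 months
Denominator: 1 − (1 + 0.0488/12)^(−240) = 0.622438
PMT = $82,502.19 × (0.0488/12) / 0.622438
PMT = $539.02 per month

PMT = PV × r / (1-(1+r)^(-n)) = $539.02/month


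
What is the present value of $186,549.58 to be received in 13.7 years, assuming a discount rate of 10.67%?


Present value formula: PV = FV / (1 + r)^t
PV = $186,549.58 / (1 + 0.1067)^13.7
PV = $186,549.58 / 4.010604
PV = $46,514.09

PV = FV / (1 + r)^t = $46,514.09


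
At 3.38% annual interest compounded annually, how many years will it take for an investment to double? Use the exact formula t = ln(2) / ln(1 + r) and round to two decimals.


Doubling condition: (1 + r)^t = 2
Take ln of both sides: t × ln(1 + r) = ln(2)
t = ln(2) / ln(1 + r)
t = 0.693147 / 0.033241
t = 20.85

t = ln(2) / ln(1 + r) = 20.85 years


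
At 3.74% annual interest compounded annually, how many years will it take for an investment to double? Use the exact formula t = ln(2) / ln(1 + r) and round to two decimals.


Doubling condition: (1 + r)^t = 2
Take ln of both sides: t × ln(1 + r) = ln(2)
t = ln(2) / ln(1 + r)
t = 0.693147 / 0.036718
t = 18.88

t = ln(2) / ln(1 + r) = 18.88 years


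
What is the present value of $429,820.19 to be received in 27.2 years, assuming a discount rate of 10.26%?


Present value formula: PV = FV / (1 + r)^t
PV = $429,820.19 / (1 + 0.1026)^27.2
PV = $429,820.19 / 14.248504
PV = $30,165.99

PV = FV / (1 + r)^t = $30,165.99


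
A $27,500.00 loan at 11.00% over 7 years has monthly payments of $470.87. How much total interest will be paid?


Total paid over the life of the loan = PMT × n.
Total paid = $470.87 × 84 = $39,553.08
Total interest = total paid − principal = $39,553.08 − $27,500.00 = $12,053.08

Total interest = (PMT × n) - PV = $12,053.08


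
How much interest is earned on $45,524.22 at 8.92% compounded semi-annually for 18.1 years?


Compound interest earned = final amount − principal.
A = P(1 + r/n)^(nt) = $45,524.22 × (1 + 0.0892/2)^(2 × 18.1) = $220,919.11
Interest = A − P = $220,919.11 − $45,524.22 = $175,394.89

Interest = A - P = $175,394.89


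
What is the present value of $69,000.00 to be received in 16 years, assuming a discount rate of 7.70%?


Present value formula: PV = FV / (1 + r)^t
PV = $69,000.00 / (1 + 0.077)^16
PV = $69,000.00 / 3.2768099
PV = $21,057.07

PV = FV / (1 + r)^t = $21,057.07


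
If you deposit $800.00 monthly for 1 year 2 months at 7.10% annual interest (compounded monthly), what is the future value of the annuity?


Future value of an ordinary annuity: FV = PMT × ((1 + r)^n − 1) / r
Monthly rate r = 0.071/12 ≈ 0.00591667, n = 14
FV = $800.00 × ((1 + 0.071/12)^14 − 1) / (0.071/12)
FV = $800.00 × 14.551369
FV = $11,641.10

FV = PMT × ((1+r)^n - 1)/r = $11,641.10


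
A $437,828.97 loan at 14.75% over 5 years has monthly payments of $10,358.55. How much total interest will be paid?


Total paid over the life of the loan = PMT × n.
Total paid = $10,358.55 × 60 = $621,513.00
Total interest = total paid − principal = $621,513.00 − $437,828.97 = $183,684.03

Total interest = (PMT × n) - PV = $183,684.03


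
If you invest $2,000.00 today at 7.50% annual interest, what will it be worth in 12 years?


Future value formula: FV = PV × (1 + r)^t
FV = $2,000.00 × (1 + 0.075)^12
FV = $2,000.00 × 2.381780
FV = $4,763.56

FV = PV × (1 + r)^t = $4,763.56


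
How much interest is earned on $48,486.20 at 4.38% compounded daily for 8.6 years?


Compound interest earned = final amount − principal.
A = P(1 + r/n)^(nt) = $48,486.20 × (1 + 0.0438/365)^(365 × 8.6) = $70,664.03
Interest = A − P = $70,664.03 − $48,486.20 = $22,177.83

Interest = A - P = $22,177.83


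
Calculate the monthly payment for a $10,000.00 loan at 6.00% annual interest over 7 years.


Loan payment formula: PMT = PV × r / (1 − (1 + r)^(−n))
Monthly rate r = 0.06/12 = 0.005, n = 84 months
Denominator: 1 − (1 + 0.06/12)^(−84) = 0.342265
PMT = $10,000.00 × (0.06/12) / 0.342265
PMT = $146.09 per month

PMT = PV × r / (1-(1+r)^(-n)) = $146.09/month


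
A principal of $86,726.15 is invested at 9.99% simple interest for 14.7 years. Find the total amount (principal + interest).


Total amount formula: A = P(1 + rt) = P + P·r·t
Interest: I = P × r × t = $86,726.15 × 0.0999 × 14.7 = $127,359.95
A = P + I = $86,726.15 + $127,359.95 = $214,086.10

A = P + I = P(1 + rt) = $214,086.10


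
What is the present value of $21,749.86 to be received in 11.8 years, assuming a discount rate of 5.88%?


Present value formula: PV = FV / (1 + r)^t
PV = $21,749.86 / (1 + 0.0588)^11.8
PV = $21,749.86 / 1.962476
PV = $11,082.87

PV = FV / (1 + r)^t = $11,082.87


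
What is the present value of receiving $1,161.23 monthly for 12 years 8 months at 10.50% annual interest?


Present value of an ordinary annuity: PV = PMT × (1 − (1 + r)^(−n)) / r
Monthly rate r = 0.105/12 = 0.00875, n = 152
PV = $1,161.23 × (1 − (1 + 0.105/12)^(−152)) / (0.105/12)
PV = $1,161.23 × 83.8843767
PV = $97,409.05

PV = PMT × (1-(1+r)^(-n))/r = $97,409.05


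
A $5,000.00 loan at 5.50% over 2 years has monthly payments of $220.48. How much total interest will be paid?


Total paid over the life of the loan = PMT × n.
Total paid = $220.48 × 24 = $5,291.52
Total interest = total paid − principal = $5,291.52 − $5,000.00 = $291.52

Total interest = (PMT × n) - PV = $291.52


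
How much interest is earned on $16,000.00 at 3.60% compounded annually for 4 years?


Compound interest earned = final amount − principal.
A = P(1 + r/n)^(nt) = $16,000.00 × (1 + 0.036/1)^(1 × 4) = $18,431.43
Interest = A − P = $18,431.43 − $16,000.00 = $2,431.43

Interest = A - P = $2,431.43


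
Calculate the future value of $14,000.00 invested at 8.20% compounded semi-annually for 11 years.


Compound interest formula: A = P(1 + r/n)^(nt)
A = $14,000.00 × (1 + 0.082/2)^(2 × 11)
Growth factor: (1 + 0.082/2)^22 = 2.4205611
A = $14,000.00 × 2.4205611
A = $33,887.86

A = P(1 + r/n)^(nt) = $33,887.86


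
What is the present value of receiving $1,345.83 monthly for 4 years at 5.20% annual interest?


Present value of an ordinary annuity: PV = PMT × (1 − (1 + r)^(−n)) / r
Monthly rate r = 0.052/12 ≈ 0.00433333, n = 48
PV = $1,345.83 × (1 − (1 + 0.052/12)^(−48)) / (0.052/12)
PV = $1,345.83 × 43.252592
PV = $58,210.64

PV = PMT × (1-(1+r)^(-n))/r = $58,210.64


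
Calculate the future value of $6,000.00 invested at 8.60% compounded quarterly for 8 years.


Compound interest formula: A = P(1 + r/n)^(nt)
A = $6,000.00 × (1 + 0.086/4)^(4 × 8)
Growth factor: (1 + 0.086/4)^32 = 1.975276
A = $6,000.00 × 1.975276
A = $11,851.66

A = P(1 + r/n)^(nt) = $11,851.66


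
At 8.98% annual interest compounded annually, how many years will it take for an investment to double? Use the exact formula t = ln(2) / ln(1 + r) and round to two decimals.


Doubling condition: (1 + r)^t = 2
Take ln of both sides: t × ln(1 + r) = ln(2)
t = ln(2) / ln(1 + r)
t = 0.693147 / 0.085994
t = 8.06

t = ln(2) / ln(1 + r) = 8.06 years


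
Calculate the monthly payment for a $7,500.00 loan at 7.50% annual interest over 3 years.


Loan payment formula: PMT = PV × r / (1 − (1 + r)^(−n))
Monthly rate r = 0.075/12 = 0.00625, n = 36 months
Denominator: 1 − (1 + 0.075/12)^(−36) = 0.200924
PMT = $7,500.00 × (0.075/12) / 0.200924
PMT = $233.30 per month

PMT = PV × r / (1-(1+r)^(-n)) = $233.30/month


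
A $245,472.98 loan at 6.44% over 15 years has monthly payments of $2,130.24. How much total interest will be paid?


Total paid over the life of the loan = PMT × n.
Total paid = $2,130.24 × 180 = $383,443.20
Total interest = total paid − principal = $383,443.20 − $245,472.98 = $137,970.22

Total interest = (PMT × n) - PV = $137,970.22


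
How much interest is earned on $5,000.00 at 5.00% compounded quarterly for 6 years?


Compound interest earned = final amount − principal.
A = P(1 + r/n)^(nt) = $5,000.00 × (1 + 0.05/4)^(4 × 6) = $6,736.76
Interest = A − P = $6,736.76 − $5,000.00 = $1,736.76

Interest = A - P = $1,736.76


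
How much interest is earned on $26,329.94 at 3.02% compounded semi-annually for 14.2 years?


Compound interest earned = final amount − principal.
A = P(1 + r/n)^(nt) = $26,329.94 × (1 + 0.0302/2)^(2 × 14.2) = $40,299.59
Interest = A − P = $40,299.59 − $26,329.94 = $13,969.65

Interest = A - P = $13,969.65


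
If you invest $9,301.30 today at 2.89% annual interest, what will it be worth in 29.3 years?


Future value formula: FV = PV × (1 + r)^t
FV = $9,301.30 × (1 + 0.0289)^29.3
FV = $9,301.30 × 2.304272
FV = $21,432.73

FV = PV × (1 + r)^t = $21,432.73


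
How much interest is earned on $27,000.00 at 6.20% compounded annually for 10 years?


Compound interest earned = final amount − principal.
A = P(1 + r/n)^(nt) = $27,000.00 × (1 + 0.062/1)^(1 × 10) = $49,272.99
Interest = A − P = $49,272.99 − $27,000.00 = $22,272.99

Interest = A - P = $22,272.99


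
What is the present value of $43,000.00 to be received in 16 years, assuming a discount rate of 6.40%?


Present value formula: PV = FV / (1 + r)^t
PV = $43,000.00 / (1 + 0.064)^16
PV = $43,000.00 / 2.698150
PV = $15,936.85

PV = FV / (1 + r)^t = $15,936.85


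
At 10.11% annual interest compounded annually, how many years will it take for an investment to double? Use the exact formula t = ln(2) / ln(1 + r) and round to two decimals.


Doubling condition: (1 + r)^t = 2
Take ln of both sides: t × ln(1 + r) = ln(2)
t = ln(2) / ln(1 + r)
t = 0.693147 / 0.096310
t = 7.20

t = ln(2) / ln(1 + r) = 7.20 years


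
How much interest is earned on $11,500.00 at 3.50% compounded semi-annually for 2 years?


Compound interest earned = final amount − principal.
A = P(1 + r/n)^(nt) = $11,500.00 × (1 + 0.035/2)^(2 × 2) = $12,326.38
Interest = A − P = $12,326.38 − $11,500.00 = $826.38

Interest = A - P = $826.38


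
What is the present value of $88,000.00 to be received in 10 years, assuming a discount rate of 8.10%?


Present value formula: PV = FV / (1 + r)^t
PV = $88,000.00 / (1 + 0.081)^10
PV = $88,000.00 / 2.178999
PV = $40,385.52

PV = FV / (1 + r)^t = $40,385.52


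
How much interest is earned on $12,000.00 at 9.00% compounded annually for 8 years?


Compound interest earned = final amount − principal.
A = P(1 + r/n)^(nt) = $12,000.00 × (1 + 0.09/1)^(1 × 8) = $23,910.75
Interest = A − P = $23,910.75 − $12,000.00 = $11,910.75

Interest = A - P = $11,910.75


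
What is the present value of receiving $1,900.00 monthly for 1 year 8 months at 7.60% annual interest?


Present value of an ordinary annuity: PV = PMT × (1 − (1 + r)^(−n)) / r
Monthly rate r = 0.076/12 ≈ 0.00633333, n = 20
PV = $1,900.00 × (1 − (1 + 0.076/12)^(−20)) / (0.076/12)
PV = $1,900.00 × 18.729588
PV = $35,586.22

PV = PMT × (1-(1+r)^(-n))/r = $35,586.22


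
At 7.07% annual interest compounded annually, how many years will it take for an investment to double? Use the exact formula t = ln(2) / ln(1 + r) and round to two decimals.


Doubling condition: (1 + r)^t = 2
Take ln of both sides: t × ln(1 + r) = ln(2)
t = ln(2) / ln(1 + r)
t = 0.693147 / 0.068313
t = 10.15

t = ln(2) / ln(1 + r) = 10.15 years


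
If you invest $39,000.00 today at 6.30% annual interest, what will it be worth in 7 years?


Future value formula: FV = PV × (1 + r)^t
FV = $39,000.00 × (1 + 0.063)^7
FV = $39,000.00 × 1.5336733
FV = $59,813.26

FV = PV × (1 + r)^t = $59,813.26


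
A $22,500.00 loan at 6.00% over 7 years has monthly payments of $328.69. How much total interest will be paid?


Total paid over the life of the loan = PMT × n.
Total paid = $328.69 × 84 = $27,609.96
Total interest = total paid − principal = $27,609.96 − $22,500.00 = $5,109.96

Total interest = (PMT × n) - PV = $5,109.96


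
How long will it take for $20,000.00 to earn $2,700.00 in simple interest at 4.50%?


Rearrange the simple interest formula for t:
I = P × r × t  ⇒  t = I / (P × r)
t = $2,700.00 / ($20,000.00 × 0.045)
t = 3

t = I/(P×r) = 3 years


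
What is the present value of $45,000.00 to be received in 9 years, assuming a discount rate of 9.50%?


Present value formula: PV = FV / (1 + r)^t
PV = $45,000.00 / (1 + 0.095)^9
PV = $45,000.00 / 2.263222
PV = $19,883.16

PV = FV / (1 + r)^t = $19,883.16


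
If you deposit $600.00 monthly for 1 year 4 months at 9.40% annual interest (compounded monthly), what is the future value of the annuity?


Future value of an ordinary annuity: FV = PMT × ((1 + r)^n − 1) / r
Monthly rate r = 0.094/12 ≈ 0.00783333, n = 16
FV = $600.00 × ((1 + 0.094/12)^16 − 1) / (0.094/12)
FV = $600.00 × 16.975254
FV = $10,185.15

FV = PMT × ((1+r)^n - 1)/r = $10,185.15


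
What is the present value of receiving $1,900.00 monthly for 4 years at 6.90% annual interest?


Present value of an ordinary annuity: PV = PMT × (1 − (1 + r)^(−n)) / r
Monthly rate r = 0.069/12 = 0.00575, n = 48
PV = $1,900.00 × (1 − (1 + 0.069/12)^(−48)) / (0.069/12)
PV = $1,900.00 × 41.841220
PV = $79,498.32

PV = PMT × (1-(1+r)^(-n))/r = $79,498.32


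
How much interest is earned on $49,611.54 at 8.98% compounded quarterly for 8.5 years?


Compound interest earned = final amount − principal.
A = P(1 + r/n)^(nt) = $49,611.54 × (1 + 0.0898/4)^(4 × 8.5) = $105,539.10
Interest = A − P = $105,539.10 − $49,611.54 = $55,927.56

Interest = A - P = $55,927.56


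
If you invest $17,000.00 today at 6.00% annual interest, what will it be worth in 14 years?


Future value formula: FV = PV × (1 + r)^t
FV = $17,000.00 × (1 + 0.06)^14
FV = $17,000.00 × 2.260904
FV = $38,435.37

FV = PV × (1 + r)^t = $38,435.37


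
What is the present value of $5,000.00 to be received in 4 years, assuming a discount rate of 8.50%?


Present value formula: PV = FV / (1 + r)^t
PV = $5,000.00 / (1 + 0.085)^4
PV = $5,000.00 / 1.385859
PV = $3,607.87

PV = FV / (1 + r)^t = $3,607.87


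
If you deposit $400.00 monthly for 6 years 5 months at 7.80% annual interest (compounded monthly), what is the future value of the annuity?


Future value of an ordinary annuity: FV = PMT × ((1 + r)^n − 1) / r
Monthly rate r = 0.078/12 = 0.0065, n = 77
FV = $400.00 × ((1 + 0.078/12)^77 − 1) / (0.078/12)
FV = $400.00 × 99.519443
FV = $39,807.78

FV = PMT × ((1+r)^n - 1)/r = $39,807.78


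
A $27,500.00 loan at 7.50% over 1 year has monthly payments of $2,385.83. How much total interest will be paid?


Total paid over the life of the loan = PMT × n.
Total paid = $2,385.83 × 12 = $28,629.96
Total interest = total paid − principal = $28,629.96 − $27,500.00 = $1,129.96

Total interest = (PMT × n) - PV = $1,129.96


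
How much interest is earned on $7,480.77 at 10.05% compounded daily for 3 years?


Compound interest earned = final amount − principal.
A = P(1 + r/n)^(nt) = $7,480.77 × (1 + 0.1005/365)^(365 × 3) = $10,112.72
Interest = A − P = $10,112.72 − $7,480.77 = $2,631.95

Interest = A - P = $2,631.95


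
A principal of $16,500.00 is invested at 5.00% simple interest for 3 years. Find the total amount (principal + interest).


Total amount formula: A = P(1 + rt) = P + P·r·t
Interest: I = P × r × t = $16,500.00 × 0.05 × 3 = $2,475.00
A = P + I = $16,500.00 + $2,475.00 = $18,975.00

A = P + I = P(1 + rt) = $18,975.00


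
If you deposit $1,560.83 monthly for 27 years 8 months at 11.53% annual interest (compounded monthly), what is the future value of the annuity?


Future value of an ordinary annuity: FV = PMT × ((1 + r)^n − 1) / r
Monthly rate r = 0.1153/12 ≈ 0.00960833, n = 332
FV = $1,560.83 × ((1 + 0.1153/12)^332 − 1) / (0.1153/12)
FV = $1,560.83 × 2385.489238
FV = $3,723,343.17

FV = PMT × ((1+r)^n - 1)/r = $3,723,343.17


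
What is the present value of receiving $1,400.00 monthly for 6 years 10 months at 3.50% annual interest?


Present value of an ordinary annuity: PV = PMT × (1 − (1 + r)^(−n)) / r
Monthly rate r = 0.035/12 ≈ 0.00291667, n = 82
PV = $1,400.00 × (1 − (1 + 0.035/12)^(−82)) / (0.035/12)
PV = $1,400.00 × 72.837338
PV = $101,972.27

PV = PMT × (1-(1+r)^(-n))/r = $101,972.27


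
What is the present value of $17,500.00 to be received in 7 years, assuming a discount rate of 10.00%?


Present value formula: PV = FV / (1 + r)^t
PV = $17,500.00 / (1 + 0.1)^7
PV = $17,500.00 / 1.948717
PV = $8,980.27

PV = FV / (1 + r)^t = $8,980.27


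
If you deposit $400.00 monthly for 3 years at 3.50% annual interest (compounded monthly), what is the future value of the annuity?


Future value of an ordinary annuity: FV = PMT × ((1 + r)^n − 1) / r
Monthly rate r = 0.035/12 ≈ 0.00291667, n = 36
FV = $400.00 × ((1 + 0.035/12)^36 − 1) / (0.035/12)
FV = $400.00 × 37.899729
FV = $15,159.89

FV = PMT × ((1+r)^n - 1)/r = $15,159.89


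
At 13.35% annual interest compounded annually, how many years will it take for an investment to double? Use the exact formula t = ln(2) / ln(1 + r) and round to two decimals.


Doubling condition: (1 + r)^t = 2
Take ln of both sides: t × ln(1 + r) = ln(2)
t = ln(2) / ln(1 + r)
t = 0.693147 / 0.125310
t = 5.53

t = ln(2) / ln(1 + r) = 5.53 years


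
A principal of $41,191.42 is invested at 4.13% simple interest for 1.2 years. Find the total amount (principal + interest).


Total amount formula: A = P(1 + rt) = P + P·r·t
Interest: I = P × r × t = $41,191.42 × 0.0413 × 1.2 = $2,041.45
A = P + I = $41,191.42 + $2,041.45 = $43,232.87

A = P + I = P(1 + rt) = $43,232.87


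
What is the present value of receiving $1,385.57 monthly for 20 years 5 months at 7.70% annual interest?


Present value of an ordinary annuity: PV = PMT × (1 − (1 + r)^(−n)) / r
Monthly rate r = 0.077/12 ≈ 0.00641667, n = 245
PV = $1,385.57 × (1 − (1 + 0.077/12)^(−245)) / (0.077/12)
PV = $1,385.57 × 123.326101
PV = $170,876.95

PV = PMT × (1-(1+r)^(-n))/r = $170,876.95


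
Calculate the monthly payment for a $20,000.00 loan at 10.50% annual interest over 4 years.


Loan payment formula: PMT = PV × r / (1 − (1 + r)^(−n))
Monthly rate r = 0.105/12 = 0.00875, n = 48 months
Denominator: 1 − (1 + 0.105/12)^(−48) = 0.341752
PMT = $20,000.00 × (0.105/12) / 0.341752
PMT = $512.07 per month

PMT = PV × r / (1-(1+r)^(-n)) = $512.07/month


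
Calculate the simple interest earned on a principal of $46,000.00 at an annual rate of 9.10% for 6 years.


Simple interest formula: I = P × r × t
I = $46,000.00 × 0.091 × 6
I = $25,116.00

I = P × r × t = $25,116.00


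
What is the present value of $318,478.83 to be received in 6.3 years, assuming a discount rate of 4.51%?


Present value formula: PV = FV / (1 + r)^t
PV = $318,478.83 / (1 + 0.0451)^6.3
PV = $318,478.83 / 1.32036633
PV = $241,204.90

PV = FV / (1 + r)^t = $241,204.90


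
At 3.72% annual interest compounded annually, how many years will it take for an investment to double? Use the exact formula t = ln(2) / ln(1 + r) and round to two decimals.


Doubling condition: (1 + r)^t = 2
Take ln of both sides: t × ln(1 + r) = ln(2)
t = ln(2) / ln(1 + r)
t = 0.693147 / 0.036525
t = 18.98

t = ln(2) / ln(1 + r) = 18.98 years


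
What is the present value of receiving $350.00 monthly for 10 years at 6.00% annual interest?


Present value of an ordinary annuity: PV = PMT × (1 − (1 + r)^(−n)) / r
Monthly rate r = 0.06/12 = 0.005, n = 120
PV = $350.00 × (1 − (1 + 0.06/12)^(−120)) / (0.06/12)
PV = $350.00 × 90.073453
PV = $31,525.71

PV = PMT × (1-(1+r)^(-n))/r = $31,525.71


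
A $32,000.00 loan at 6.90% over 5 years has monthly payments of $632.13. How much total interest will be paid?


Total paid over the life of the loan = PMT × n.
Total paid = $632.13 × 60 = $37,927.80
Total interest = total paid − principal = $37,927.80 − $32,000.00 = $5,927.80

Total interest = (PMT × n) - PV = $5,927.80


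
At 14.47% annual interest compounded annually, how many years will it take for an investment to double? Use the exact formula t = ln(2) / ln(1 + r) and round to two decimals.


Doubling condition: (1 + r)^t = 2
Take ln of both sides: t × ln(1 + r) = ln(2)
t = ln(2) / ln(1 + r)
t = 0.693147 / 0.135143
t = 5.13

t = ln(2) / ln(1 + r) = 5.13 years
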